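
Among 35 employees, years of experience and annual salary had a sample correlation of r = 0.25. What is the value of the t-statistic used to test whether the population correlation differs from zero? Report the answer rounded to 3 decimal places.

1.483

t = r·√(n−2) / √(1−r²) with r = 0.25, n = 35
  = 0.25·√33 / √(1 − 0.0625)
  = 0.25·5.744563 / 0.968246
  = 1.436141 / 0.968246 = 1.483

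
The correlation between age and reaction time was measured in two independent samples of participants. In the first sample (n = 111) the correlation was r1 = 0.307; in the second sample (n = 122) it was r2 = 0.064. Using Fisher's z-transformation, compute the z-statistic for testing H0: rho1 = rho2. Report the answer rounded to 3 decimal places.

1.905

z1 = atanh(0.307) = 0.317230,  z2 = atanh(0.064) = 0.064088
SE = √(1/(n1−3) + 1/(n2−3)) = √(1/108 + 1/119) = √(0.0092593 + 0.0084034) = √0.0176627 = 0.132901
z = (z1 − z2)/SE = (0.317230 − 0.064088) / 0.132901 = 0.253142 / 0.132901 = 1.905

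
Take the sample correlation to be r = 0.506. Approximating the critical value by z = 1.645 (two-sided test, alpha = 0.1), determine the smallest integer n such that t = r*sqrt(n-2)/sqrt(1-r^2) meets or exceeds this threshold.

10

Need r·√(n−2)/√(1−r²) ≥ 1.645
√(n−2) ≥ 1.645·√(1−0.256036) / 0.506 = 1.645·0.862533 / 0.506 = 2.8041
n−2 ≥ 7.8630  ⇒  n ≥ 9.8630
Smallest integer n = 10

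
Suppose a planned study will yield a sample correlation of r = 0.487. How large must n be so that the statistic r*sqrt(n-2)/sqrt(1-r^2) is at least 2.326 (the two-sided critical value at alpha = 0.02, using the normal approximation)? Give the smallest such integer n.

r√(n−2)/√(1−r²) ≥ 2.326  ⇔  n−2 ≥ (2.326)²·(1−r²)/r²
(1−r²)/r² = (1−0.237169)/0.237169 = 3.2164
n ≥ 2 + 5.410276·3.2164 = 2 + 17.4016 = 19.4016
⌈19.4016⌉ = 20

20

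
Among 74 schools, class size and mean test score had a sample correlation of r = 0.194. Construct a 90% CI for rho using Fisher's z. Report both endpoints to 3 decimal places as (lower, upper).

z_r = atanh(0.194) = 0.196490;  SE = 1/√(n−3) = 1/√71 = 0.118678
z-limits: 0.196490 ± 1.645·0.118678 = 0.196490 ± 0.195225 = [0.001265, 0.391715]
ρ-limits: (tanh 0.001265, tanh 0.391715) = (0.001, 0.373)

(0.001, 0.373)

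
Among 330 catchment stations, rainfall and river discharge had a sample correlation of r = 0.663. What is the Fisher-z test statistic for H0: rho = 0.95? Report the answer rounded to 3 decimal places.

-18.691

z_r = atanh(0.663) = 0.798148,  z_0 = atanh(0.95) = 1.831781
SE = 1/√(n−3) = 1/√327 = 0.055300
z = (z_r − z_0)/SE = (0.798148 − 1.831781) / 0.055300 = -1.033633 / 0.055300 = -18.691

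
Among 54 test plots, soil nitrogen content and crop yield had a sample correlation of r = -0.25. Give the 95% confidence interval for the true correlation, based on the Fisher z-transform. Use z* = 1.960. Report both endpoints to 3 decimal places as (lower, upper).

Fisher z: z_r = atanh(r) = ½·ln((1+(-0.25))/(1−(-0.25))) = -0.255413
SE(z) = 1/√(n−3) = 1/√51 = 0.140028
95% ⇒ z* = 1.960; margin = 1.960·0.140028 = 0.274455
CI on z-scale: (-0.529868, 0.019042)
Back-transform: tanh(-0.529868) = -0.485280, tanh(0.019042) = 0.019040

(-0.485, 0.019)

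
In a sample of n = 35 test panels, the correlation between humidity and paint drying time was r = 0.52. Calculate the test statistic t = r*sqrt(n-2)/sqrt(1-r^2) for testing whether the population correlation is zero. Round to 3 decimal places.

1 − r² = 1 − 0.2704 = 0.7296;  √(1−r²) = 0.854166
√(n−2) = √33 = 5.744563
t = r·√(n−2)/√(1−r²) = 0.52 · 5.744563 / 0.854166 = 3.497

3.497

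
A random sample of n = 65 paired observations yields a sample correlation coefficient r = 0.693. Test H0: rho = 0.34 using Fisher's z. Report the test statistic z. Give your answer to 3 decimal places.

3.934

Fisher z: atanh(0.693) = 0.853705, atanh(0.34) = 0.354093
z = (z_r − z_0)·√(n−3) = (0.853705 − 0.354093)·√62 = 0.499612 · 7.874008 = 3.934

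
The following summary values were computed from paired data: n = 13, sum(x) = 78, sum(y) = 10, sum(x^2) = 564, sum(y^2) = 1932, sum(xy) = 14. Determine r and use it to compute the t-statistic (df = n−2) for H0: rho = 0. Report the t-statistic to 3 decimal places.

Numerator: nΣxy − (Σx)(Σy) = 13·14 − (78)(10) = -598
Denominator: √[(nΣx²−(Σx)²)(nΣy²−(Σy)²)]
  nΣx²−(Σx)² = 13·564 − 6084 = 1248;  nΣy²−(Σy)² = 13·1932 − 100 = 25016
  √(1248·25016) = √31219968 = 5587.4832
r = -598 / 5587.4832 = -0.1070
t = r·√(n−2)/√(1−r²) = -0.1070·√11 / √(1−0.011449) = -0.354879 / 0.994259 = -0.357

-0.357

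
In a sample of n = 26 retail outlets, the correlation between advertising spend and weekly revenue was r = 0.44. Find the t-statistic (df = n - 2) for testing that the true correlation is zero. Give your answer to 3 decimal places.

t = r·√(n−2) / √(1−r²) with r = 0.44, n = 26
  = 0.44·√24 / √(1 − 0.1936)
  = 0.44·4.898979 / 0.897998
  = 2.155551 / 0.897998 = 2.400

2.400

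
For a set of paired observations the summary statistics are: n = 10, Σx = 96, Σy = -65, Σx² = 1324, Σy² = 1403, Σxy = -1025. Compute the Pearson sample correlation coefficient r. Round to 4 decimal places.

-0.6384

S_xy = nΣxy − ΣxΣy = 10·(-1025) − 96·(-65) = -10250 − (-6240) = -4010
S_xx = nΣx² − (Σx)² = 10·1324 − 96² = 13240 − 9216 = 4024
S_yy = nΣy² − (Σy)² = 10·1403 − (-65)² = 14030 − 4225 = 9805
r = S_xy / √(S_xx·S_yy) = -4010 / √(4024·9805) = -4010 / √39455320 = -4010 / 6281.3470 = -0.6384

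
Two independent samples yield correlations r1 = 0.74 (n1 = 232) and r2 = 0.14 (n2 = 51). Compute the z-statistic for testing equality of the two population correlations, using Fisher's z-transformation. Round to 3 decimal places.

5.100

Fisher z-transforms: z1 = atanh(0.74) = 0.950479, z2 = atanh(0.14) = 0.140926; difference d = 0.809553
Var(d) = 1/229 + 1/48 = 0.0043668 + 0.0208333 = 0.0252001
z = d/√Var(d) = 0.809553 / √0.0252001 = 0.809553 / 0.158745 = 5.100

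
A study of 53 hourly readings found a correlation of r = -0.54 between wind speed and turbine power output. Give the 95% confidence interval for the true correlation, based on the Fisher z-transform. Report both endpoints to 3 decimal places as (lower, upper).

z_r = atanh(-0.54) = -0.604156;  SE = 1/√(n−3) = 1/√50 = 0.141421
z-limits: -0.604156 ± 1.960·0.141421 = -0.604156 ± 0.277185 = [-0.881341, -0.326971]
ρ-limits: (tanh -0.881341, tanh -0.326971) = (-0.707, -0.316)

(-0.707, -0.316)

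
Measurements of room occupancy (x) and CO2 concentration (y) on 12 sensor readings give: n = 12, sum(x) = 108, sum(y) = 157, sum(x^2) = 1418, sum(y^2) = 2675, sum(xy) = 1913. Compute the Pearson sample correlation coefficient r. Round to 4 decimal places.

0.9501

S_xy = nΣxy − ΣxΣy = 12·1913 − 108·157 = 22956 − 16956 = 6000
S_xx = nΣx² − (Σx)² = 12·1418 − 108² = 17016 − 11664 = 5352
S_yy = nΣy² − (Σy)² = 12·2675 − 157² = 32100 − 24649 = 7451
r = S_xy / √(S_xx·S_yy) = 6000 / √(5352·7451) = 6000 / √39877752 = 6000 / 6314.8834 = 0.9501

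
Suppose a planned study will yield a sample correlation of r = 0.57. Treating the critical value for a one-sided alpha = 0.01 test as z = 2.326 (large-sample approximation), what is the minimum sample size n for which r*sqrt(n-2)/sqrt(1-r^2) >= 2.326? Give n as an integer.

14

r√(n−2)/√(1−r²) ≥ 2.326  ⇔  n−2 ≥ (2.326)²·(1−r²)/r²
(1−r²)/r² = (1−0.3249)/0.3249 = 2.0779
n ≥ 2 + 5.410276·2.0779 = 2 + 11.2420 = 13.2420
⌈13.2420⌉ = 14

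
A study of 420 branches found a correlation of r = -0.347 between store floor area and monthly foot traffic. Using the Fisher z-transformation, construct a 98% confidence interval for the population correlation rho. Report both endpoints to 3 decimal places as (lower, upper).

(-0.443, -0.243)

z_r = atanh(-0.347) = -0.362029;  SE = 1/√(n−3) = 1/√417 = 0.048970
z-limits: -0.362029 ± 2.326·0.048970 = -0.362029 ± 0.113904 = [-0.475933, -0.248125]
ρ-limits: (tanh -0.475933, tanh -0.248125) = (-0.443, -0.243)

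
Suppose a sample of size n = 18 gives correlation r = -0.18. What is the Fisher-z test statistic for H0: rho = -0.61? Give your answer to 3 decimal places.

2.041

z_r = atanh(-0.18) = -0.181983,  z_0 = atanh(-0.61) = -0.708921
SE = 1/√(n−3) = 1/√15 = 0.258199
z = (z_r − z_0)/SE = (-0.181983 − (-0.708921)) / 0.258199 = 0.526938 / 0.258199 = 2.041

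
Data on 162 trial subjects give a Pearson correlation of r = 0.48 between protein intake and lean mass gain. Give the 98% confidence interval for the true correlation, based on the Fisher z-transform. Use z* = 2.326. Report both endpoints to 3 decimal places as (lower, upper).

(0.326, 0.609)

Fisher z: z_r = atanh(r) = ½·ln((1+0.48)/(1−0.48)) = 0.522984
SE(z) = 1/√(n−3) = 1/√159 = 0.079305
98% ⇒ z* = 2.326; margin = 2.326·0.079305 = 0.184463
CI on z-scale: (0.338521, 0.707447)
Back-transform: tanh(0.338521) = 0.326156, tanh(0.707447) = 0.609073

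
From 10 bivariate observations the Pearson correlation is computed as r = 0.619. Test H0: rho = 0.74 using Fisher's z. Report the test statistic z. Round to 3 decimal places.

z_r = atanh(0.619) = 0.723382,  z_0 = atanh(0.74) = 0.950479
SE = 1/√(n−3) = 1/√7 = 0.377964
z = (z_r − z_0)/SE = (0.723382 − 0.950479) / 0.377964 = -0.227097 / 0.377964 = -0.601

-0.601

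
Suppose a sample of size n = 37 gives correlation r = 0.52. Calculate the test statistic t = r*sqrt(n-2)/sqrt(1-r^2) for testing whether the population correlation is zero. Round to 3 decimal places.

3.602

1 − r² = 1 − 0.2704 = 0.7296;  √(1−r²) = 0.854166
√(n−2) = √35 = 5.916080
t = r·√(n−2)/√(1−r²) = 0.52 · 5.916080 / 0.854166 = 3.602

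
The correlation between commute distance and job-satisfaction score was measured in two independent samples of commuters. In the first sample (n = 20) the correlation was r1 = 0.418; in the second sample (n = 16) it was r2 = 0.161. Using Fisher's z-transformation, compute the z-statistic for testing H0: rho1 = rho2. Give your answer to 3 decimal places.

0.768

Fisher z-transforms: z1 = atanh(0.418) = 0.445266, z2 = atanh(0.161) = 0.162413; difference d = 0.282853
Var(d) = 1/17 + 1/13 = 0.0588235 + 0.0769231 = 0.1357466
z = d/√Var(d) = 0.282853 / √0.1357466 = 0.282853 / 0.368438 = 0.768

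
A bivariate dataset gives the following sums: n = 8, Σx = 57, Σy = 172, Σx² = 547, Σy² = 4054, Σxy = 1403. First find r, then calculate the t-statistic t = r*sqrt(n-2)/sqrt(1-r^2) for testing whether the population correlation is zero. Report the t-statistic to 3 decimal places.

Numerator: nΣxy − (Σx)(Σy) = 8·1403 − (57)(172) = 1420
Denominator: √[(nΣx²−(Σx)²)(nΣy²−(Σy)²)]
  nΣx²−(Σx)² = 8·547 − 3249 = 1127;  nΣy²−(Σy)² = 8·4054 − 29584 = 2848
  √(1127·2848) = √3209696 = 1791.5624
r = 1420 / 1791.5624 = 0.7926
t = r·√(n−2)/√(1−r²) = 0.7926·√6 / √(1−0.628215) = 1.941466 / 0.609742 = 3.184

3.184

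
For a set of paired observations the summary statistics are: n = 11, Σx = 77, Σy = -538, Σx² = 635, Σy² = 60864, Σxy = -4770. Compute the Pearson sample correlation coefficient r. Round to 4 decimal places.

S_xy = nΣxy − ΣxΣy = 11·(-4770) − 77·(-538) = -52470 − (-41426) = -11044
S_xx = nΣx² − (Σx)² = 11·635 − 77² = 6985 − 5929 = 1056
S_yy = nΣy² − (Σy)² = 11·60864 − (-538)² = 669504 − 289444 = 380060
r = S_xy / √(S_xx·S_yy) = -11044 / √(1056·380060) = -11044 / √401343360 = -11044 / 20033.5559 = -0.5513

-0.5513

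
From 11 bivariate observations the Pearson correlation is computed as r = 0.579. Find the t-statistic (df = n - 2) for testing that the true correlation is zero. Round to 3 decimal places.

1 − r² = 1 − 0.335241 = 0.664759;  √(1−r²) = 0.815328
√(n−2) = √9 = 3.000000
t = r·√(n−2)/√(1−r²) = 0.579 · 3.000000 / 0.815328 = 2.130

2.130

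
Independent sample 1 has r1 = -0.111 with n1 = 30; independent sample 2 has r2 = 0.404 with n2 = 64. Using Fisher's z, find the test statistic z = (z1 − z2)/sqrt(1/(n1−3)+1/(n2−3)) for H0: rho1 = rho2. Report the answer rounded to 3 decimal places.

Fisher z-transforms: z1 = atanh(-0.111) = -0.111459, z2 = atanh(0.404) = 0.428420; difference d = -0.539879
Var(d) = 1/27 + 1/61 = 0.0370370 + 0.0163934 = 0.0534304
z = d/√Var(d) = -0.539879 / √0.0534304 = -0.539879 / 0.231150 = -2.336

-2.336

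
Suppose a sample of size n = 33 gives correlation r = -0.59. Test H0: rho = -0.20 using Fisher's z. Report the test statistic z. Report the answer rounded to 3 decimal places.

-2.601

z_r = atanh(-0.59) = -0.677666,  z_0 = atanh(-0.20) = -0.202733
SE = 1/√(n−3) = 1/√30 = 0.182574
z = (z_r − z_0)/SE = (-0.677666 − (-0.202733)) / 0.182574 = -0.474933 / 0.182574 = -2.601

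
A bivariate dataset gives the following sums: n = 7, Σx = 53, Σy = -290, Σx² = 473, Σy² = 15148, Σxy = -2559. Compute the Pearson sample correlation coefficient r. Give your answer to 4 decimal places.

-0.7663

S_xy = nΣxy − ΣxΣy = 7·(-2559) − 53·(-290) = -17913 − (-15370) = -2543
S_xx = nΣx² − (Σx)² = 7·473 − 53² = 3311 − 2809 = 502
S_yy = nΣy² − (Σy)² = 7·15148 − (-290)² = 106036 − 84100 = 21936
r = S_xy / √(S_xx·S_yy) = -2543 / √(502·21936) = -2543 / √11011872 = -2543 / 3318.4141 = -0.7663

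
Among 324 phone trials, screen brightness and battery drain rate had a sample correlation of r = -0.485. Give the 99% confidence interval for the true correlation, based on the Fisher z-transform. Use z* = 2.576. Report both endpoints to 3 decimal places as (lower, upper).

Fisher z: z_r = atanh(r) = ½·ln((1+(-0.485))/(1−(-0.485))) = -0.529502
SE(z) = 1/√(n−3) = 1/√321 = 0.055815
99% ⇒ z* = 2.576; margin = 2.576·0.055815 = 0.143779
CI on z-scale: (-0.673281, -0.385723)
Back-transform: tanh(-0.673281) = -0.587134, tanh(-0.385723) = -0.367667

(-0.587, -0.368)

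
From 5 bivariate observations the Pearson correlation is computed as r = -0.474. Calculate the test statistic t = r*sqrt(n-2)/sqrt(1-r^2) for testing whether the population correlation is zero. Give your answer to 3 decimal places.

t = r·√(n−2) / √(1−r²) with r = -0.474, n = 5
  = -0.474·√3 / √(1 − 0.224676)
  = -0.474·1.732051 / 0.880525
  = -0.820992 / 0.880525 = -0.932

-0.932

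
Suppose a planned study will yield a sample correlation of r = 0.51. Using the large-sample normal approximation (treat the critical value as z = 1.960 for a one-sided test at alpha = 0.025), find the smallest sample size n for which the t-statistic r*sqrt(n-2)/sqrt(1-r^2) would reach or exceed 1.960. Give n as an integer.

Need r·√(n−2)/√(1−r²) ≥ 1.960
√(n−2) ≥ 1.960·√(1−0.2601) / 0.51 = 1.960·0.860174 / 0.51 = 3.3058
n−2 ≥ 10.9283  ⇒  n ≥ 12.9283
Smallest integer n = 13

13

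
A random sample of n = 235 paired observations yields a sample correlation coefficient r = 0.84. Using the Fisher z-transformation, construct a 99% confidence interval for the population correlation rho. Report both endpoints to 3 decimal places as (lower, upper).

(0.783, 0.883)

z_r = atanh(0.84) = 1.221174;  SE = 1/√(n−3) = 1/√232 = 0.065653
z-limits: 1.221174 ± 2.576·0.065653 = 1.221174 ± 0.169122 = [1.052052, 1.390296]
ρ-limits: (tanh 1.052052, tanh 1.390296) = (0.783, 0.883)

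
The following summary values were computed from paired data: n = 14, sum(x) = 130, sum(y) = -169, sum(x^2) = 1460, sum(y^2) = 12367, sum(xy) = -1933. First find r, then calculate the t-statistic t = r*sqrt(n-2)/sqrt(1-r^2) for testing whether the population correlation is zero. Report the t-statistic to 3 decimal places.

-0.800

Numerator: nΣxy − (Σx)(Σy) = 14·(-1933) − (130)(-169) = -5092
Denominator: √[(nΣx²−(Σx)²)(nΣy²−(Σy)²)]
  nΣx²−(Σx)² = 14·1460 − 16900 = 3540;  nΣy²−(Σy)² = 14·12367 − 28561 = 144577
  √(3540·144577) = √511802580 = 22623.0542
r = -5092 / 22623.0542 = -0.2251
t = r·√(n−2)/√(1−r²) = -0.2251·√12 / √(1−0.050670) = -0.779769 / 0.974336 = -0.800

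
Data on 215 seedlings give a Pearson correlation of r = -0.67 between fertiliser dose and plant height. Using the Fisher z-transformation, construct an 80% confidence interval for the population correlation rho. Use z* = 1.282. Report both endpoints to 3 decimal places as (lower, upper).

z_r = atanh(-0.67) = -0.810743;  SE = 1/√(n−3) = 1/√212 = 0.068680
z-limits: -0.810743 ± 1.282·0.068680 = -0.810743 ± 0.088048 = [-0.898791, -0.722695]
ρ-limits: (tanh -0.898791, tanh -0.722695) = (-0.716, -0.619)

(-0.716, -0.619)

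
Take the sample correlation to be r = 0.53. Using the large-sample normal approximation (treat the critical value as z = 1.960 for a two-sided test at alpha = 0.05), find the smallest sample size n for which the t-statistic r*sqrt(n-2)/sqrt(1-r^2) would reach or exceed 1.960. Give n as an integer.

Need r·√(n−2)/√(1−r²) ≥ 1.960
√(n−2) ≥ 1.960·√(1−0.2809) / 0.53 = 1.960·0.847998 / 0.53 = 3.1360
n−2 ≥ 9.8345  ⇒  n ≥ 11.8345
Smallest integer n = 12

12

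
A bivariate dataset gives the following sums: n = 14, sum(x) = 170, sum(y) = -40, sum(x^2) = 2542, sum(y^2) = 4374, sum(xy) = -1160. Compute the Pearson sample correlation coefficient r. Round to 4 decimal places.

-0.4727

Numerator: nΣxy − (Σx)(Σy) = 14·(-1160) − (170)(-40) = -9440
Denominator: √[(nΣx²−(Σx)²)(nΣy²−(Σy)²)]
  nΣx²−(Σx)² = 14·2542 − 28900 = 6688;  nΣy²−(Σy)² = 14·4374 − 1600 = 59636
  √(6688·59636) = √398845568 = 19971.1183
r = -9440 / 19971.1183 = -0.4727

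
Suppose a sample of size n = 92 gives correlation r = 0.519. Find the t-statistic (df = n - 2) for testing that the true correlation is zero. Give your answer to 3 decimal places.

1 − r² = 1 − 0.269361 = 0.730639;  √(1−r²) = 0.854774
√(n−2) = √90 = 9.486833
t = r·√(n−2)/√(1−r²) = 0.519 · 9.486833 / 0.854774 = 5.760

5.760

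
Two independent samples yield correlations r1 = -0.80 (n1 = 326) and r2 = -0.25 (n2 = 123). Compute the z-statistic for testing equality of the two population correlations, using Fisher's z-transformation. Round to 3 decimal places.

-7.887

z1 = atanh(-0.80) = -1.098612,  z2 = atanh(-0.25) = -0.255413
SE = √(1/(n1−3) + 1/(n2−3)) = √(1/323 + 1/120) = √(0.0030960 + 0.0083333) = √0.0114293 = 0.106908
z = (z1 − z2)/SE = (-1.098612 − (-0.255413)) / 0.106908 = -0.843199 / 0.106908 = -7.887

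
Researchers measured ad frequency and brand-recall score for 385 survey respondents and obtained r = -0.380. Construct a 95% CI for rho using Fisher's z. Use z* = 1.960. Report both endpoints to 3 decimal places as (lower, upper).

Fisher z: z_r = atanh(r) = ½·ln((1+(-0.380))/(1−(-0.380))) = -0.400060
SE(z) = 1/√(n−3) = 1/√382 = 0.051164
95% ⇒ z* = 1.960; margin = 1.960·0.051164 = 0.100281
CI on z-scale: (-0.500341, -0.299779)
Back-transform: tanh(-0.500341) = -0.462385, tanh(-0.299779) = -0.291110

(-0.462, -0.291)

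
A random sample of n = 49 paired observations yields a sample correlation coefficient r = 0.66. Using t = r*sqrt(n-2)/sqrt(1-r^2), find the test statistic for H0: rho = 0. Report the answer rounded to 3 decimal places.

t = r·√(n−2) / √(1−r²) with r = 0.66, n = 49
  = 0.66·√47 / √(1 − 0.4356)
  = 0.66·6.855655 / 0.751266
  = 4.524732 / 0.751266 = 6.023

6.023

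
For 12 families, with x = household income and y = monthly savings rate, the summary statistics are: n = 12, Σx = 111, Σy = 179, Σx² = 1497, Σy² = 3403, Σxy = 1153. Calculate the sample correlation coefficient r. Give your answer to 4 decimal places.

-0.8564

S_xy = nΣxy − ΣxΣy = 12·1153 − 111·179 = 13836 − 19869 = -6033
S_xx = nΣx² − (Σx)² = 12·1497 − 111² = 17964 − 12321 = 5643
S_yy = nΣy² − (Σy)² = 12·3403 − 179² = 40836 − 32041 = 8795
r = S_xy / √(S_xx·S_yy) = -6033 / √(5643·8795) = -6033 / √49630185 = -6033 / 7044.8694 = -0.8564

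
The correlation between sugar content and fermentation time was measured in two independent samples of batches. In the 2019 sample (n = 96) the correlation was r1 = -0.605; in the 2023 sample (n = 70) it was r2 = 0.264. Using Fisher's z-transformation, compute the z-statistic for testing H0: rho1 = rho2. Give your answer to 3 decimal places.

-6.062

z1 = atanh(-0.605) = -0.700997,  z2 = atanh(0.264) = 0.270403
SE = √(1/(n1−3) + 1/(n2−3)) = √(1/93 + 1/67) = √(0.0107527 + 0.0149254) = √0.0256781 = 0.160244
z = (z1 − z2)/SE = (-0.700997 − 0.270403) / 0.160244 = -0.971400 / 0.160244 = -6.062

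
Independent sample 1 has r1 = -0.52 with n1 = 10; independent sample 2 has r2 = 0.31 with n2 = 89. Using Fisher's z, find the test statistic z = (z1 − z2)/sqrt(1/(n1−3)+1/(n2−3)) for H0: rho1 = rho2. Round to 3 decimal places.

-2.282

Fisher z-transforms: z1 = atanh(-0.52) = -0.576340, z2 = atanh(0.31) = 0.320545; difference d = -0.896885
Var(d) = 1/7 + 1/86 = 0.1428571 + 0.0116279 = 0.1544850
z = d/√Var(d) = -0.896885 / √0.1544850 = -0.896885 / 0.393046 = -2.282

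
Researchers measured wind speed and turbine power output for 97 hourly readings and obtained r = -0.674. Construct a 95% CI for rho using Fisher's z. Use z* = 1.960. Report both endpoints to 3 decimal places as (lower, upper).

Fisher z: z_r = atanh(r) = ½·ln((1+(-0.674))/(1−(-0.674))) = -0.818037
SE(z) = 1/√(n−3) = 1/√94 = 0.103142
95% ⇒ z* = 1.960; margin = 1.960·0.103142 = 0.202158
CI on z-scale: (-1.020195, -0.615879)
Back-transform: tanh(-1.020195) = -0.769946, tanh(-0.615879) = -0.548252

(-0.770, -0.548)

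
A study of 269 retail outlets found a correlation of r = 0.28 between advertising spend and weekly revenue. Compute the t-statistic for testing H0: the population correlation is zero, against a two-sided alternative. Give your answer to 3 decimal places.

t = r·√(n−2) / √(1−r²) with r = 0.28, n = 269
  = 0.28·√267 / √(1 − 0.0784)
  = 0.28·16.340135 / 0.960000
  = 4.575238 / 0.960000 = 4.766

4.766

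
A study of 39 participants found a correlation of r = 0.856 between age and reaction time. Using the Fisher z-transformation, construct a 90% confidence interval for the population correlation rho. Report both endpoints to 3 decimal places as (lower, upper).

Fisher z: z_r = atanh(r) = ½·ln((1+0.856)/(1−0.856)) = 1.278183
SE(z) = 1/√(n−3) = 1/√36 = 0.166667
90% ⇒ z* = 1.645; margin = 1.645·0.166667 = 0.274167
CI on z-scale: (1.004016, 1.552350)
Back-transform: tanh(1.004016) = 0.763276, tanh(1.552350) = 0.914172

(0.763, 0.914)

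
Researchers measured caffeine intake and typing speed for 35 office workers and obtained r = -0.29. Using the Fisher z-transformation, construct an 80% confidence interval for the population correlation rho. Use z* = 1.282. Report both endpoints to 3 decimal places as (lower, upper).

Fisher z: z_r = atanh(r) = ½·ln((1+(-0.29))/(1−(-0.29))) = -0.298566
SE(z) = 1/√(n−3) = 1/√32 = 0.176777
80% ⇒ z* = 1.282; margin = 1.282·0.176777 = 0.226628
CI on z-scale: (-0.525194, -0.071938)
Back-transform: tanh(-0.525194) = -0.481699, tanh(-0.071938) = -0.071814

(-0.482, -0.072)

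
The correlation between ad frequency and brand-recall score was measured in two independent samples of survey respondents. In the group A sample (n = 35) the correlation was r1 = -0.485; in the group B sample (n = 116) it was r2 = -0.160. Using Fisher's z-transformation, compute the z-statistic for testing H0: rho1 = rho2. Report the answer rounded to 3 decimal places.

-1.838

Fisher z-transforms: z1 = atanh(-0.485) = -0.529502, z2 = atanh(-0.160) = -0.161387; difference d = -0.368115
Var(d) = 1/32 + 1/113 = 0.0312500 + 0.0088496 = 0.0400996
z = d/√Var(d) = -0.368115 / √0.0400996 = -0.368115 / 0.200249 = -1.838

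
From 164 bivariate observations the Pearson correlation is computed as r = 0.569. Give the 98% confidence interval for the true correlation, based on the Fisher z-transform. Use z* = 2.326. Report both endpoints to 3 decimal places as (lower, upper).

Fisher z: z_r = atanh(r) = ½·ln((1+0.569)/(1−0.569)) = 0.646043
SE(z) = 1/√(n−3) = 1/√161 = 0.078811
98% ⇒ z* = 2.326; margin = 2.326·0.078811 = 0.183314
CI on z-scale: (0.462729, 0.829357)
Back-transform: tanh(0.462729) = 0.432306, tanh(0.829357) = 0.680131

(0.432, 0.680)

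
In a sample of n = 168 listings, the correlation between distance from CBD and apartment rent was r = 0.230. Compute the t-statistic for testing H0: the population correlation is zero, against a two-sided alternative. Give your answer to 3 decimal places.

3.045

t = r·√(n−2) / √(1−r²) with r = 0.230, n = 168
  = 0.230·√166 / √(1 − 0.052900)
  = 0.230·12.884099 / 0.973191
  = 2.963343 / 0.973191 = 3.045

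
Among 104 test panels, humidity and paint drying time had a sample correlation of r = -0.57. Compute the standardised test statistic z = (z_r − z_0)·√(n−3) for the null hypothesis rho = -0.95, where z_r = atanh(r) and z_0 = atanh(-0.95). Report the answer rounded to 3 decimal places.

z_r = atanh(-0.57) = -0.647523,  z_0 = atanh(-0.95) = -1.831781
SE = 1/√(n−3) = 1/√101 = 0.099504
z = (z_r − z_0)/SE = (-0.647523 − (-1.831781)) / 0.099504 = 1.184258 / 0.099504 = 11.902

11.902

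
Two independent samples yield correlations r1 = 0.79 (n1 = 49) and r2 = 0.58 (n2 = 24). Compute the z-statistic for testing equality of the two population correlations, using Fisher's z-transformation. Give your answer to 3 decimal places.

1.553

z1 = atanh(0.79) = 1.071432,  z2 = atanh(0.58) = 0.662463
SE = √(1/(n1−3) + 1/(n2−3)) = √(1/46 + 1/21) = √(0.0217391 + 0.0476190) = √0.0693581 = 0.263359
z = (z1 − z2)/SE = (1.071432 − 0.662463) / 0.263359 = 0.408969 / 0.263359 = 1.553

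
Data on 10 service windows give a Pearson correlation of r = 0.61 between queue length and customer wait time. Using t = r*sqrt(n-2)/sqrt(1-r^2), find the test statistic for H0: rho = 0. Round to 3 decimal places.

t = r·√(n−2) / √(1−r²) with r = 0.61, n = 10
  = 0.61·√8 / √(1 − 0.3721)
  = 0.61·2.828427 / 0.792401
  = 1.725340 / 0.792401 = 2.177

2.177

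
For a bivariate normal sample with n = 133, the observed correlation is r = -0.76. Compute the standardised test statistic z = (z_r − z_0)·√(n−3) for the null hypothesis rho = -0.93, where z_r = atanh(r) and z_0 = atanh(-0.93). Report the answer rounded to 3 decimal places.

7.550

z_r = atanh(-0.76) = -0.996215,  z_0 = atanh(-0.93) = -1.658390
SE = 1/√(n−3) = 1/√130 = 0.087706
z = (z_r − z_0)/SE = (-0.996215 − (-1.658390)) / 0.087706 = 0.662175 / 0.087706 = 7.550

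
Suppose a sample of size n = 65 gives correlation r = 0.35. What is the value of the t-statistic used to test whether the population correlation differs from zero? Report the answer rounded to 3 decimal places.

1 − r² = 1 − 0.1225 = 0.8775;  √(1−r²) = 0.936750
√(n−2) = √63 = 7.937254
t = r·√(n−2)/√(1−r²) = 0.35 · 7.937254 / 0.936750 = 2.966

2.966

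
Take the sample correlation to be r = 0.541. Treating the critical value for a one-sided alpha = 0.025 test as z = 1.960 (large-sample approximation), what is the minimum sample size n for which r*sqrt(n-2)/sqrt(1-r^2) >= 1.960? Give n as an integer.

12

Need r·√(n−2)/√(1−r²) ≥ 1.960
√(n−2) ≥ 1.960·√(1−0.292681) / 0.541 = 1.960·0.841023 / 0.541 = 3.0470
n−2 ≥ 9.2842  ⇒  n ≥ 11.2842
Smallest integer n = 12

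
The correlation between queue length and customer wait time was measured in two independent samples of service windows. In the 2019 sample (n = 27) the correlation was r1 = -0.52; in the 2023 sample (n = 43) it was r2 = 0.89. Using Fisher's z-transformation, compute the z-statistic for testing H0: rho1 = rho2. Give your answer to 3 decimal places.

z1 = atanh(-0.52) = -0.576340,  z2 = atanh(0.89) = 1.421926
SE = √(1/(n1−3) + 1/(n2−3)) = √(1/24 + 1/40) = √(0.0416667 + 0.0250000) = √0.0666667 = 0.258199
z = (z1 − z2)/SE = (-0.576340 − 1.421926) / 0.258199 = -1.998266 / 0.258199 = -7.739

-7.739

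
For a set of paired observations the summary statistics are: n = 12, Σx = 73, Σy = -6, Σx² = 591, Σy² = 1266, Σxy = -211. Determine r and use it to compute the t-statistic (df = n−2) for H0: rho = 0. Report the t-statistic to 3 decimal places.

-1.401

S_xy = nΣxy − ΣxΣy = 12·(-211) − 73·(-6) = -2532 − (-438) = -2094
S_xx = nΣx² − (Σx)² = 12·591 − 73² = 7092 − 5329 = 1763
S_yy = nΣy² − (Σy)² = 12·1266 − (-6)² = 15192 − 36 = 15156
r = S_xy / √(S_xx·S_yy) = -2094 / √(1763·15156) = -2094 / √26720028 = -2094 / 5169.1419 = -0.4051
t = r·√(n−2)/√(1−r²) = -0.4051·√10 / √(1−0.164106) = -1.281039 / 0.914272 = -1.401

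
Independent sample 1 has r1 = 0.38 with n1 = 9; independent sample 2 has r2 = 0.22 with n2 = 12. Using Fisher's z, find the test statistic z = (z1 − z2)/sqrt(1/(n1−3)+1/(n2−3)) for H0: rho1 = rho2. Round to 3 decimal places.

0.335

z1 = atanh(0.38) = 0.400060,  z2 = atanh(0.22) = 0.223656
SE = √(1/(n1−3) + 1/(n2−3)) = √(1/6 + 1/9) = √(0.1666667 + 0.1111111) = √0.2777778 = 0.527046
z = (z1 − z2)/SE = (0.400060 − 0.223656) / 0.527046 = 0.176404 / 0.527046 = 0.335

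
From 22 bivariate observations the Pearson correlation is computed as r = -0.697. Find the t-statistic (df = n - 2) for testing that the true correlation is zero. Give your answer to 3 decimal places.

t = r·√(n−2) / √(1−r²) with r = -0.697, n = 22
  = -0.697·√20 / √(1 − 0.485809)
  = -0.697·4.472136 / 0.717071
  = -3.117079 / 0.717071 = -4.347

-4.347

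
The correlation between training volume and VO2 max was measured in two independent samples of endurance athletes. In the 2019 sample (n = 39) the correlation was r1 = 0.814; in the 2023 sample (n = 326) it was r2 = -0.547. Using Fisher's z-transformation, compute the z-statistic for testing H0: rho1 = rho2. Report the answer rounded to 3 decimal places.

Fisher z-transforms: z1 = atanh(0.814) = 1.138771, z2 = atanh(-0.547) = -0.614090; difference d = 1.752861
Var(d) = 1/36 + 1/323 = 0.0277778 + 0.0030960 = 0.0308738
z = d/√Var(d) = 1.752861 / √0.0308738 = 1.752861 / 0.175709 = 9.976

9.976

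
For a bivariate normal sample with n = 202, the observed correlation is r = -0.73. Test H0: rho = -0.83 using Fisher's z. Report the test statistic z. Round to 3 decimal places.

3.659

Fisher z: atanh(-0.73) = -0.928727, atanh(-0.83) = -1.188136
z = (z_r − z_0)·√(n−3) = (-0.928727 − (-1.188136))·√199 = 0.259409 · 14.106736 = 3.659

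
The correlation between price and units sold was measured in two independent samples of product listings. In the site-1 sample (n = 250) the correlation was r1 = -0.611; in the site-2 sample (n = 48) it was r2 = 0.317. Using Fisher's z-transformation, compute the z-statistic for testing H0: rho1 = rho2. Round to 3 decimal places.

-6.409

Fisher z-transforms: z1 = atanh(-0.611) = -0.710516, z2 = atanh(0.317) = 0.328308; difference d = -1.038824
Var(d) = 1/247 + 1/45 = 0.0040486 + 0.0222222 = 0.0262708
z = d/√Var(d) = -1.038824 / √0.0262708 = -1.038824 / 0.162083 = -6.409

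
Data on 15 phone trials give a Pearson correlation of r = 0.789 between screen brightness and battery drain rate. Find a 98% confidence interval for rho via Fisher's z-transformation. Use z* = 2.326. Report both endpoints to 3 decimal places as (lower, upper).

(0.378, 0.940)

Fisher z: z_r = atanh(r) = ½·ln((1+0.789)/(1−0.789)) = 1.068777
SE(z) = 1/√(n−3) = 1/√12 = 0.288675
98% ⇒ z* = 2.326; margin = 2.326·0.288675 = 0.671458
CI on z-scale: (0.397319, 1.740235)
Back-transform: tanh(0.397319) = 0.377653, tanh(1.740235) = 0.940254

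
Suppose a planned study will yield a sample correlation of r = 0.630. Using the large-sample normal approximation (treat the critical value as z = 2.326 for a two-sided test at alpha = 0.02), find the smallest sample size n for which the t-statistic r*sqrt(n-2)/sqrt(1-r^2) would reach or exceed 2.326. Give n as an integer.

11

Need r·√(n−2)/√(1−r²) ≥ 2.326
√(n−2) ≥ 2.326·√(1−0.396900) / 0.630 = 2.326·0.776595 / 0.630 = 2.8672
n−2 ≥ 8.2208  ⇒  n ≥ 10.2208
Smallest integer n = 11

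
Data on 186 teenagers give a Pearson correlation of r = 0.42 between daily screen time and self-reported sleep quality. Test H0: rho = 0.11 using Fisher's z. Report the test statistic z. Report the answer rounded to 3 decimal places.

z_r = atanh(0.42) = 0.447692,  z_0 = atanh(0.11) = 0.110447
SE = 1/√(n−3) = 1/√183 = 0.073922
z = (z_r − z_0)/SE = (0.447692 − 0.110447) / 0.073922 = 0.337245 / 0.073922 = 4.562

4.562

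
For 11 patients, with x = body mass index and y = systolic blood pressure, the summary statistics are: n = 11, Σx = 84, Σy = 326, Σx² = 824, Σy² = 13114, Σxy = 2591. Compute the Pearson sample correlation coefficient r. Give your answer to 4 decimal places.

S_xy = nΣxy − ΣxΣy = 11·2591 − 84·326 = 28501 − 27384 = 1117
S_xx = nΣx² − (Σx)² = 11·824 − 84² = 9064 − 7056 = 2008
S_yy = nΣy² − (Σy)² = 11·13114 − 326² = 144254 − 106276 = 37978
r = S_xy / √(S_xx·S_yy) = 1117 / √(2008·37978) = 1117 / √76259824 = 1117 / 8732.6871 = 0.1279

0.1279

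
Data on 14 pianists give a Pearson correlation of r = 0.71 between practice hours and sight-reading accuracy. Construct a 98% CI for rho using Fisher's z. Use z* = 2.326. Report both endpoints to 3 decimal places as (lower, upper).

Fisher z: z_r = atanh(r) = ½·ln((1+0.71)/(1−0.71)) = 0.887184
SE(z) = 1/√(n−3) = 1/√11 = 0.301511
98% ⇒ z* = 2.326; margin = 2.326·0.301511 = 0.701315
CI on z-scale: (0.185869, 1.588499)
Back-transform: tanh(0.185869) = 0.183758, tanh(1.588499) = 0.919919

(0.184, 0.920)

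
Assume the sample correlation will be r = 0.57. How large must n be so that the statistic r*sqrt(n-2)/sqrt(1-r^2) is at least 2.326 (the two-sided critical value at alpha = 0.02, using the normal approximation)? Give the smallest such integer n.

14

Need r·√(n−2)/√(1−r²) ≥ 2.326
√(n−2) ≥ 2.326·√(1−0.3249) / 0.57 = 2.326·0.821645 / 0.57 = 3.3529
n−2 ≥ 11.2419  ⇒  n ≥ 13.2419
Smallest integer n = 14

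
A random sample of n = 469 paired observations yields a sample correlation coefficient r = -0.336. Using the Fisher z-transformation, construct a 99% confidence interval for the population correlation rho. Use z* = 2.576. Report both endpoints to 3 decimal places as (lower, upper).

Fisher z: z_r = atanh(r) = ½·ln((1+(-0.336))/(1−(-0.336))) = -0.349577
SE(z) = 1/√(n−3) = 1/√466 = 0.046324
99% ⇒ z* = 2.576; margin = 2.576·0.046324 = 0.119331
CI on z-scale: (-0.468908, -0.230246)
Back-transform: tanh(-0.468908) = -0.437317, tanh(-0.230246) = -0.226262

(-0.437, -0.226)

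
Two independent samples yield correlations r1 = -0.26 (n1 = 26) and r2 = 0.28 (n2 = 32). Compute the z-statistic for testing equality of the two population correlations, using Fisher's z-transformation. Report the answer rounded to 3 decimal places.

-1.983

z1 = atanh(-0.26) = -0.266108,  z2 = atanh(0.28) = 0.287682
SE = √(1/(n1−3) + 1/(n2−3)) = √(1/23 + 1/29) = √(0.0434783 + 0.0344828) = √0.0779611 = 0.279215
z = (z1 − z2)/SE = (-0.266108 − 0.287682) / 0.279215 = -0.553790 / 0.279215 = -1.983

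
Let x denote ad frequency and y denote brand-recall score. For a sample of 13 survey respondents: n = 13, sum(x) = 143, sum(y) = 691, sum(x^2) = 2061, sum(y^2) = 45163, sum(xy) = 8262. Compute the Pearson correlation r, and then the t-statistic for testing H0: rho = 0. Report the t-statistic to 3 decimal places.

1.143

Numerator: nΣxy − (Σx)(Σy) = 13·8262 − (143)(691) = 8593
Denominator: √[(nΣx²−(Σx)²)(nΣy²−(Σy)²)]
  nΣx²−(Σx)² = 13·2061 − 20449 = 6344;  nΣy²−(Σy)² = 13·45163 − 477481 = 109638
  √(6344·109638) = √695543472 = 26373.1582
r = 8593 / 26373.1582 = 0.3258
t = r·√(n−2)/√(1−r²) = 0.3258·√11 / √(1−0.106146) = 1.080556 / 0.945439 = 1.143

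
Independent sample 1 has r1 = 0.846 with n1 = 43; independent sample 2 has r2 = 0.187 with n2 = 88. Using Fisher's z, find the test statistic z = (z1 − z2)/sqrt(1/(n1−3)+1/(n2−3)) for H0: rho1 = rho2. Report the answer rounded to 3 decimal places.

z1 = atanh(0.846) = 1.241912,  z2 = atanh(0.187) = 0.189227
SE = √(1/(n1−3) + 1/(n2−3)) = √(1/40 + 1/85) = √(0.0250000 + 0.0117647) = √0.0367647 = 0.191741
z = (z1 − z2)/SE = (1.241912 − 0.189227) / 0.191741 = 1.052685 / 0.191741 = 5.490

5.490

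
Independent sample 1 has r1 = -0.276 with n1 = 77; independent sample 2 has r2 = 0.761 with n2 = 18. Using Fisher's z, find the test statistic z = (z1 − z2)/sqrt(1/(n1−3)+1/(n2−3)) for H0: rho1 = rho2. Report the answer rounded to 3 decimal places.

Fisher z-transforms: z1 = atanh(-0.276) = -0.283347, z2 = atanh(0.761) = 0.998587; difference d = -1.281934
Var(d) = 1/74 + 1/15 = 0.0135135 + 0.0666667 = 0.0801802
z = d/√Var(d) = -1.281934 / √0.0801802 = -1.281934 / 0.283161 = -4.527

-4.527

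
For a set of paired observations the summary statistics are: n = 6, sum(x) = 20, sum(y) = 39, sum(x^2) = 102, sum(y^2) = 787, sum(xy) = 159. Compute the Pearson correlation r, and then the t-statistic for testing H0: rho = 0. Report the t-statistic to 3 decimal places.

S_xy = nΣxy − ΣxΣy = 6·159 − 20·39 = 954 − 780 = 174
S_xx = nΣx² − (Σx)² = 6·102 − 20² = 612 − 400 = 212
S_yy = nΣy² − (Σy)² = 6·787 − 39² = 4722 − 1521 = 3201
r = S_xy / √(S_xx·S_yy) = 174 / √(212·3201) = 174 / √678612 = 174 / 823.7791 = 0.2112
t = r·√(n−2)/√(1−r²) = 0.2112·√4 / √(1−0.044605) = 0.422400 / 0.977443 = 0.432

0.432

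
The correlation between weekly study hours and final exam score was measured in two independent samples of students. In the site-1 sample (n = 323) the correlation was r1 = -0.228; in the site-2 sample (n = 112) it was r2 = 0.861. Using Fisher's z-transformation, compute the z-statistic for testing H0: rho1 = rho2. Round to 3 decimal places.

Fisher z-transforms: z1 = atanh(-0.228) = -0.232079, z2 = atanh(0.861) = 1.297198; difference d = -1.529277
Var(d) = 1/320 + 1/109 = 0.0031250 + 0.0091743 = 0.0122993
z = d/√Var(d) = -1.529277 / √0.0122993 = -1.529277 / 0.110902 = -13.789

-13.789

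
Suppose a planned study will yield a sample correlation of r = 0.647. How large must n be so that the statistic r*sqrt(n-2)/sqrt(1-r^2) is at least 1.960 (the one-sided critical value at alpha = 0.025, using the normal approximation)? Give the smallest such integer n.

8

Need r·√(n−2)/√(1−r²) ≥ 1.960
√(n−2) ≥ 1.960·√(1−0.418609) / 0.647 = 1.960·0.762490 / 0.647 = 2.3099
n−2 ≥ 5.3356  ⇒  n ≥ 7.3356
Smallest integer n = 8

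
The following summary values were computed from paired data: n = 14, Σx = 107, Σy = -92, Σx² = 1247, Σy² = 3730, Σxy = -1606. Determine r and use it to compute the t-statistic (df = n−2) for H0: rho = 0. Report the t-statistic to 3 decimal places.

Numerator: nΣxy − (Σx)(Σy) = 14·(-1606) − (107)(-92) = -12640
Denominator: √[(nΣx²−(Σx)²)(nΣy²−(Σy)²)]
  nΣx²−(Σx)² = 14·1247 − 11449 = 6009;  nΣy²−(Σy)² = 14·3730 − 8464 = 43756
  √(6009·43756) = √262929804 = 16215.1104
r = -12640 / 16215.1104 = -0.7795
t = r·√(n−2)/√(1−r²) = -0.7795·√12 / √(1−0.607620) = -2.700267 / 0.626402 = -4.311

-4.311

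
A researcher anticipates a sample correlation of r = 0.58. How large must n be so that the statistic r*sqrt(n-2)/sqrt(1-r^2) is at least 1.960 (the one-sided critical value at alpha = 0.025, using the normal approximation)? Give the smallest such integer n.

10

r√(n−2)/√(1−r²) ≥ 1.960  ⇔  n−2 ≥ (1.960)²·(1−r²)/r²
(1−r²)/r² = (1−0.3364)/0.3364 = 1.9727
n ≥ 2 + 3.8416·1.9727 = 2 + 7.5783 = 9.5783
⌈9.5783⌉ = 10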